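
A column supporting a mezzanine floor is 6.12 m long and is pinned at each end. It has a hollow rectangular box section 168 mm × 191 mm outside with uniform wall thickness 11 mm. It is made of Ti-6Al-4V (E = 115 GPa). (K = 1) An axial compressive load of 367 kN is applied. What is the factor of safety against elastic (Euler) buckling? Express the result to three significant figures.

Inner dimensions: h_i = 191 − 2×11 = 169.0 mm, b_i = 168 − 2×11 = 146.0 mm
Weak-axis I_min = (h_o·b_o³ − h_i·b_i³)/12 with b_o = 168, b_i = 146.0 mm (shorter outer/inner sides).
I_min = (191×168³ − 169.0×146.0³)/12 = 3.164×10^7 mm⁴
I = 3.164×10^7 mm⁴ = 3.164×10^-5 m⁴
Effective length L_e = K·L = 1 × 6.12 = 6.120 m
P_cr = π²EI / L_e² = π² × 115×10⁹ × 3.164×10^-5 / 6.120² = 9.589×10^5 N
Factor of safety n = P_cr / P = 958.86 / 367 = 2.61

n ≈ 2.61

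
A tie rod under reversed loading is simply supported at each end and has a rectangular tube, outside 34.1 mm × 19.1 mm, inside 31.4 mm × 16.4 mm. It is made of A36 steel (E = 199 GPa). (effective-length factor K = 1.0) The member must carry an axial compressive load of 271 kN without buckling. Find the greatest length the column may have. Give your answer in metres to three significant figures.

L_max ≈ 0.245 m

Weak-axis I_min = (h_o·b_o³ − h_i·b_i³)/12 with b_o = 19.1, b_i = 16.40 mm (shorter outer/inner sides).
I_min = (34.1×19.1³ − 31.40×16.40³)/12 = 8.258×10^3 mm⁴
I = 8.258×10^-9 m⁴
At the buckling limit P_cr = P = 2.710×10^5 N
From P_cr = π²EI/(K·L)²:  L = (1/K)·√(π²EI/P_cr) = (1/1)·√(π²×1.99×10^11×8.258×10^-9/2.710×10^5)
L = 0.245 m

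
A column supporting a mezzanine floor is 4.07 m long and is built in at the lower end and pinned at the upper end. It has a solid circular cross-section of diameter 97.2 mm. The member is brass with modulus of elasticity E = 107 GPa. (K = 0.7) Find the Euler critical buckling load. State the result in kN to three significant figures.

I = πd⁴/64 = π×97.2⁴/64 = 4.382×10^6 mm⁴
I = 4.382×10^6 mm⁴ = 4.382×10^-6 m⁴
Effective length L_e = K·L = 0.7 × 4.07 = 2.849 m
P_cr = π²EI / L_e² = π² × 107×10⁹ × 4.382×10^-6 / 2.849² = 5.701×10^5 N

P_cr ≈ 570 kN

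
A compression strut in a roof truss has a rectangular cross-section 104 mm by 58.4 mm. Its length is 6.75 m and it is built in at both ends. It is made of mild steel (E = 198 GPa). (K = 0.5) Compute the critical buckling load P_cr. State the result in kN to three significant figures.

Buckling occurs about the weak axis: I_min = h·b³/12 with b = 58.4 mm (the shorter side).
I_min = 104×58.4³/12 = 1.726×10^6 mm⁴
I = 1.726×10^6 mm⁴ = 1.726×10^-6 m⁴
Effective length L_e = K·L = 0.5 × 6.75 = 3.375 m
P_cr = π²EI / L_e² = π² × 198×10⁹ × 1.726×10^-6 / 3.375² = 2.961×10^5 N

P_cr ≈ 296 kN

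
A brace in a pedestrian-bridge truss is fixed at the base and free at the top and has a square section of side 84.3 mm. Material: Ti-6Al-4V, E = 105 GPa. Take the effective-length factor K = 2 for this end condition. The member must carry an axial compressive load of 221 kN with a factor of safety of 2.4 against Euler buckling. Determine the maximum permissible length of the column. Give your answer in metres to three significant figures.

I = a⁴/12 = 84.3⁴/12 = 4.209×10^6 mm⁴
I = 4.209×10^-6 m⁴
Required critical load P_cr = n·P = 2.4 × 221 = 530.4 kN = 5.304×10^5 N
From P_cr = π²EI/(K·L)²:  L = (1/K)·√(π²EI/P_cr) = (1/2)·√(π²×1.05×10^11×4.209×10^-6/5.304×10^5)
L = 1.43 m

L_max ≈ 1.43 m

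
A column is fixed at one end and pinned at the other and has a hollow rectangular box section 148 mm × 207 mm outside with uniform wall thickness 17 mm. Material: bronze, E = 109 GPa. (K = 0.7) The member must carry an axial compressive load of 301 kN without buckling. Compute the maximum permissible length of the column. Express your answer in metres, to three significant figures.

L_max ≈ 15.9 m

Inner dimensions: h_i = 207 − 2×17 = 173.0 mm, b_i = 148 − 2×17 = 114.0 mm
Weak-axis I_min = (h_o·b_o³ − h_i·b_i³)/12 with b_o = 148, b_i = 114.0 mm (shorter outer/inner sides).
I_min = (207×148³ − 173.0×114.0³)/12 = 3.456×10^7 mm⁴
I = 3.456×10^-5 m⁴
At the buckling limit P_cr = P = 3.010×10^5 N
From P_cr = π²EI/(K·L)²:  L = (1/K)·√(π²EI/P_cr) = (1/0.7)·√(π²×1.09×10^11×3.456×10^-5/3.010×10^5)
L = 15.9 m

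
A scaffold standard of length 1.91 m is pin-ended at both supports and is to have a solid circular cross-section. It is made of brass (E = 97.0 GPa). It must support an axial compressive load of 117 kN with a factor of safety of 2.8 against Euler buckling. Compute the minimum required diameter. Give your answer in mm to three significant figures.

Required P_cr = n·P = 2.8 × 117 = 327.6 kN
L_e = K·L = 1 × 1.91 = 1.910 m
Required I = P_cr·L_e²/(π²E) = 3.276×10^5 × 1.910² / (π² × 9.70×10^10) = 1.248×10^-6 m⁴
I_req = 1.248×10^6 mm⁴
Solid circle: I = πd⁴/64  ⇒  d = (64I/π)^(1/4) = (64×1.248×10^6/π)^(1/4) = 71.0 mm

d ≈ 71.0 mm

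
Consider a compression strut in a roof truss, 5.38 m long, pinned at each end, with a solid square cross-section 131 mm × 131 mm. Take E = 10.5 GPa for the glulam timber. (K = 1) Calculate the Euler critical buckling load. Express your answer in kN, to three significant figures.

I = a⁴/12 = 131⁴/12 = 2.454×10^7 mm⁴
I = 2.454×10^7 mm⁴ = 2.454×10^-5 m⁴
Effective length L_e = K·L = 1 × 5.38 = 5.380 m
P_cr = π²EI / L_e² = π² × 10.5×10⁹ × 2.454×10^-5 / 5.380² = 8.787×10^4 N

P_cr ≈ 87.9 kN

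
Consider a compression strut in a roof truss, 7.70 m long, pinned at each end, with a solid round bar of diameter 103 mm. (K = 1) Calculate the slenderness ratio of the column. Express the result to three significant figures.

I = πd⁴/64 = π×103⁴/64 = 5.525×10^6 mm⁴
A = 8.332×10^3 mm²;  r_min = √(I/A) = √(5.525×10^6/8.332×10^3) = 25.75 mm
L_e = K·L = 1 × 7.70 m = 7.700 m = 7700.0 mm
λ = L_e / r_min = 7700.0 / 25.75 = 299

λ ≈ 299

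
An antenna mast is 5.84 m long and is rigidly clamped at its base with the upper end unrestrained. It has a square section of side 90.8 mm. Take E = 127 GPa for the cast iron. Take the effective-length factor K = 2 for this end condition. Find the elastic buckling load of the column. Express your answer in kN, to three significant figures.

P_cr ≈ 52.0 kN

I = a⁴/12 = 90.8⁴/12 = 5.665×10^6 mm⁴
I = 5.665×10^6 mm⁴ = 5.665×10^-6 m⁴
Effective length L_e = K·L = 2 × 5.84 = 11.68 m
P_cr = π²EI / L_e² = π² × 127×10⁹ × 5.665×10^-6 / 11.68² = 5.205×10^4 N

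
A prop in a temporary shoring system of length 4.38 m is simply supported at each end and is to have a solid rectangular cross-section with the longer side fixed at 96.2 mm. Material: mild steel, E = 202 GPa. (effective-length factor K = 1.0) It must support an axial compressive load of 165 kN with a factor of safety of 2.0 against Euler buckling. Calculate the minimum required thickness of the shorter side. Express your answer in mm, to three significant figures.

b ≈ 73.4 mm

Required P_cr = n·P = 2.0 × 165 = 330.0 kN
L_e = K·L = 1 × 4.38 = 4.380 m
Required I = P_cr·L_e²/(π²E) = 3.300×10^5 × 4.380² / (π² × 2.02×10^11) = 3.175×10^-6 m⁴
I_req = 3.175×10^6 mm⁴
Rectangle, weak axis: I_min = h·b³/12 with h = 96.2 mm fixed  ⇒  b = (12I/h)^(1/3) = 73.4 mm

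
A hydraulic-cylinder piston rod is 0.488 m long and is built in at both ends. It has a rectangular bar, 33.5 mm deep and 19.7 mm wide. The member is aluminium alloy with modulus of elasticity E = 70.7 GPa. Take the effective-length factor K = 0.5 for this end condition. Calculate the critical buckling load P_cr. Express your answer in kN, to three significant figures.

Buckling occurs about the weak axis: I_min = h·b³/12 with b = 19.7 mm (the shorter side).
I_min = 33.5×19.7³/12 = 2.134×10^4 mm⁴
I = 2.134×10^4 mm⁴ = 2.134×10^-8 m⁴
Effective length L_e = K·L = 0.5 × 0.488 = 0.2440 m
P_cr = π²EI / L_e² = π² × 70.7×10⁹ × 2.134×10^-8 / 0.2440² = 2.502×10^5 N

P_cr ≈ 250 kN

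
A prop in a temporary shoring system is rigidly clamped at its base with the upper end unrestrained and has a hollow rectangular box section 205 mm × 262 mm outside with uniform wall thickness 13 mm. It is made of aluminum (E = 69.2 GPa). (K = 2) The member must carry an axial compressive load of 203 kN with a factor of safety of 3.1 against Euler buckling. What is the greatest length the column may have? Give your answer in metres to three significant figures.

L_max ≈ 4.52 m

Inner dimensions: h_i = 262 − 2×13 = 236.0 mm, b_i = 205 − 2×13 = 179.0 mm
Weak-axis I_min = (h_o·b_o³ − h_i·b_i³)/12 with b_o = 205, b_i = 179.0 mm (shorter outer/inner sides).
I_min = (262×205³ − 236.0×179.0³)/12 = 7.530×10^7 mm⁴
I = 7.530×10^-5 m⁴
Required critical load P_cr = n·P = 3.1 × 203 = 629.3 kN = 6.293×10^5 N
From P_cr = π²EI/(K·L)²:  L = (1/K)·√(π²EI/P_cr) = (1/2)·√(π²×6.92×10^10×7.530×10^-5/6.293×10^5)
L = 4.52 m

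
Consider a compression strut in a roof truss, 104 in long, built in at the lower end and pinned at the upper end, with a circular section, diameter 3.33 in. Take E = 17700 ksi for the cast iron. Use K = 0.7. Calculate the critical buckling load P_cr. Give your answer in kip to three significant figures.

P_cr ≈ 199 kip

I = πd⁴/64 = π×3.33⁴/64 = 6.036 in⁴
Effective length L_e = K·L = 0.7 × 104 = 72.80 in
P_cr = π²EI / L_e² = π² × 17700×10³ × 6.036 / 72.80² = 1.990×10^5 lb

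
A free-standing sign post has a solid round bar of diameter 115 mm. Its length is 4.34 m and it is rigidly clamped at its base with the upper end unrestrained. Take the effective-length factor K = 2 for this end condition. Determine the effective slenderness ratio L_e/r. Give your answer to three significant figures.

λ ≈ 302

For a solid circle r = d/4 = 115/4 = 28.75 mm
L_e = K·L = 2 × 4.34 m = 8.680 m = 8680.0 mm
λ = L_e / r_min = 8680.0 / 28.75 = 302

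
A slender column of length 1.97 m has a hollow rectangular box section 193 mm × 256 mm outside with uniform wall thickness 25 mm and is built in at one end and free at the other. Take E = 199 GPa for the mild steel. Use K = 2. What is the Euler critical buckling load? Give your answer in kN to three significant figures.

P_cr ≈ 13100 kN

Inner dimensions: h_i = 256 − 2×25 = 206.0 mm, b_i = 193 − 2×25 = 143.0 mm
Weak-axis I_min = (h_o·b_o³ − h_i·b_i³)/12 with b_o = 193, b_i = 143.0 mm (shorter outer/inner sides).
I_min = (256×193³ − 206.0×143.0³)/12 = 1.032×10^8 mm⁴
I = 1.032×10^8 mm⁴ = 1.032×10^-4 m⁴
Effective length L_e = K·L = 2 × 1.97 = 3.940 m
P_cr = π²EI / L_e² = π² × 199×10⁹ × 1.032×10^-4 / 3.940² = 1.305×10^7 N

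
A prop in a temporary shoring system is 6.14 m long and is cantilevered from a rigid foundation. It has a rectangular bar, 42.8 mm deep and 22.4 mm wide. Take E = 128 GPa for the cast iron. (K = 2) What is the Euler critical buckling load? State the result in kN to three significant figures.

P_cr ≈ 0.336 kN

Buckling occurs about the weak axis: I_min = h·b³/12 with b = 22.4 mm (the shorter side).
I_min = 42.8×22.4³/12 = 4.009×10^4 mm⁴
I = 4.009×10^4 mm⁴ = 4.009×10^-8 m⁴
Effective length L_e = K·L = 2 × 6.14 = 12.28 m
P_cr = π²EI / L_e² = π² × 128×10⁹ × 4.009×10^-8 / 12.28² = 335.8 N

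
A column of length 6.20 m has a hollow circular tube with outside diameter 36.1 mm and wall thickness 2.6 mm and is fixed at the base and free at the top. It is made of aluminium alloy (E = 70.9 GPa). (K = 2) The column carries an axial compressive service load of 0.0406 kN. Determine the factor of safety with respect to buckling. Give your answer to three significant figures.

Inner diameter d_i = 36.1 − 2×2.6 = 30.90 mm
I = π(d_o⁴ − d_i⁴)/64 = π(36.1⁴ − 30.90⁴)/64 = 3.862×10^4 mm⁴
I = 3.862×10^4 mm⁴ = 3.862×10^-8 m⁴
Effective length L_e = K·L = 2 × 6.20 = 12.40 m
P_cr = π²EI / L_e² = π² × 70.9×10⁹ × 3.862×10^-8 / 12.40² = 175.7 N
Factor of safety n = P_cr / P = 0.17574 / 0.0406 = 4.33

n ≈ 4.33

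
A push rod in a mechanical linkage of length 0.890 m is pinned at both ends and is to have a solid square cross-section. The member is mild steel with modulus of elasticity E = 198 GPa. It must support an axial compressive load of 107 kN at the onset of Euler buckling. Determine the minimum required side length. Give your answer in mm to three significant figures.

L_e = K·L = 1 × 0.890 = 0.8900 m
Required I = P_cr·L_e²/(π²E) = 1.070×10^5 × 0.8900² / (π² × 1.98×10^11) = 4.337×10^-8 m⁴
I_req = 4.337×10^4 mm⁴
Solid square: I = a⁴/12  ⇒  a = (12I)^(1/4) = (12×4.337×10^4)^(1/4) = 26.9 mm

a ≈ 26.9 mm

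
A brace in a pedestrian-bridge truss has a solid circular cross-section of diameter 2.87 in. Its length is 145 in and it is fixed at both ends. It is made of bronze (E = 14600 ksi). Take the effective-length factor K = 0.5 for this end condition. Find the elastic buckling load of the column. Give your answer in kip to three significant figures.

P_cr ≈ 91.3 kip

I = πd⁴/64 = π×2.87⁴/64 = 3.330 in⁴
Effective length L_e = K·L = 0.5 × 145 = 72.50 in
P_cr = π²EI / L_e² = π² × 14600×10³ × 3.330 / 72.50² = 9.130×10^4 lb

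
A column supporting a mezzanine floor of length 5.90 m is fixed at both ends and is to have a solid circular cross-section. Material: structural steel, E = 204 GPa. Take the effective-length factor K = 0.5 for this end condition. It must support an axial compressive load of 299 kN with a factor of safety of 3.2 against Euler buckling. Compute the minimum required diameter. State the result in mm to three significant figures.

d ≈ 95.8 mm

Required P_cr = n·P = 3.2 × 299 = 956.8 kN
L_e = K·L = 0.5 × 5.90 = 2.950 m
Required I = P_cr·L_e²/(π²E) = 9.568×10^5 × 2.950² / (π² × 2.04×10^11) = 4.136×10^-6 m⁴
I_req = 4.136×10^6 mm⁴
Solid circle: I = πd⁴/64  ⇒  d = (64I/π)^(1/4) = (64×4.136×10^6/π)^(1/4) = 95.8 mm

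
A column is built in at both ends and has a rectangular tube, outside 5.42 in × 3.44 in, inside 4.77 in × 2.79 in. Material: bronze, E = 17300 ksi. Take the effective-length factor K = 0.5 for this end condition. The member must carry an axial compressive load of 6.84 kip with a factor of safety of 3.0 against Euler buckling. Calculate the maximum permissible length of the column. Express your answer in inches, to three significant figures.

L_max ≈ 570 in

Weak-axis I_min = (h_o·b_o³ − h_i·b_i³)/12 with b_o = 3.44, b_i = 2.790 in (shorter outer/inner sides).
I_min = (5.42×3.44³ − 4.770×2.790³)/12 = 9.753 in⁴
Required critical load P_cr = n·P = 3.0 × 6.84 = 20.52 kip = 2.052×10^4 lb
From P_cr = π²EI/(K·L)²:  L = (1/K)·√(π²EI/P_cr) = (1/0.5)·√(π²×1.73×10^7×9.753/2.052×10^4)
L = 570 in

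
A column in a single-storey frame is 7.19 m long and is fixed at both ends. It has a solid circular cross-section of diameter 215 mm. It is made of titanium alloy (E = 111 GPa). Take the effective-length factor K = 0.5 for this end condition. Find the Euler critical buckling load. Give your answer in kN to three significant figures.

I = πd⁴/64 = π×215⁴/64 = 1.049×10^8 mm⁴
I = 1.049×10^8 mm⁴ = 1.049×10^-4 m⁴
Effective length L_e = K·L = 0.5 × 7.19 = 3.595 m
P_cr = π²EI / L_e² = π² × 111×10⁹ × 1.049×10^-4 / 3.595² = 8.891×10^6 N

P_cr ≈ 8890 kN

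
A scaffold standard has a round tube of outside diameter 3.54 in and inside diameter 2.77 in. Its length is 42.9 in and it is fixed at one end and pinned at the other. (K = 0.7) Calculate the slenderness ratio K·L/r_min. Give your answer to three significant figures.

λ ≈ 26.7

d_o = 3.54 in, d_i = 2.77 in
I = π(d_o⁴ − d_i⁴)/64 = π(3.54⁴ − 2.770⁴)/64 = 4.819 in⁴
A = 3.816 in²;  r_min = √(I/A) = √(4.819/3.816) = 1.124 in
L_e = K·L = 0.7 × 42.9 = 30.03 in
λ = L_e / r_min = 30.030 / 1.124 = 26.7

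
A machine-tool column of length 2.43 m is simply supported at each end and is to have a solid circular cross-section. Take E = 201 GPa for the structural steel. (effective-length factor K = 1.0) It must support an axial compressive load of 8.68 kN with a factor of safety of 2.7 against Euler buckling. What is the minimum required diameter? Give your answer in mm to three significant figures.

d ≈ 34.5 mm

Required P_cr = n·P = 2.7 × 8.68 = 23.44 kN
L_e = K·L = 1 × 2.43 = 2.430 m
Required I = P_cr·L_e²/(π²E) = 2.344×10^4 × 2.430² / (π² × 2.01×10^11) = 6.976×10^-8 m⁴
I_req = 6.976×10^4 mm⁴
Solid circle: I = πd⁴/64  ⇒  d = (64I/π)^(1/4) = (64×6.976×10^4/π)^(1/4) = 34.5 mm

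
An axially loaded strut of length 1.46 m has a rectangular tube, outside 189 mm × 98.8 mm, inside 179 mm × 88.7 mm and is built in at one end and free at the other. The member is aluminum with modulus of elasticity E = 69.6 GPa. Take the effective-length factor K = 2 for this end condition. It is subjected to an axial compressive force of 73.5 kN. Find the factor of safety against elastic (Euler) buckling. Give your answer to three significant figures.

n ≈ 5.24

Weak-axis I_min = (h_o·b_o³ − h_i·b_i³)/12 with b_o = 98.8, b_i = 88.70 mm (shorter outer/inner sides).
I_min = (189×98.8³ − 179.0×88.70³)/12 = 4.780×10^6 mm⁴
I = 4.780×10^6 mm⁴ = 4.780×10^-6 m⁴
Effective length L_e = K·L = 2 × 1.46 = 2.920 m
P_cr = π²EI / L_e² = π² × 69.6×10⁹ × 4.780×10^-6 / 2.920² = 3.851×10^5 N
Factor of safety n = P_cr / P = 385.10 / 73.5 = 5.24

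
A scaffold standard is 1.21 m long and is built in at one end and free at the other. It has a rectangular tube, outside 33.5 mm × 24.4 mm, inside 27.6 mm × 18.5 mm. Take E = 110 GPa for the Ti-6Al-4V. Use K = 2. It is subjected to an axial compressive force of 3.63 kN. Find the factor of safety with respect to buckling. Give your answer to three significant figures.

Weak-axis I_min = (h_o·b_o³ − h_i·b_i³)/12 with b_o = 24.4, b_i = 18.50 mm (shorter outer/inner sides).
I_min = (33.5×24.4³ − 27.60×18.50³)/12 = 2.599×10^4 mm⁴
I = 2.599×10^4 mm⁴ = 2.599×10^-8 m⁴
Effective length L_e = K·L = 2 × 1.21 = 2.420 m
P_cr = π²EI / L_e² = π² × 110×10⁹ × 2.599×10^-8 / 2.420² = 4.818×10^3 N
Factor of safety n = P_cr / P = 4.8182 / 3.63 = 1.33

n ≈ 1.33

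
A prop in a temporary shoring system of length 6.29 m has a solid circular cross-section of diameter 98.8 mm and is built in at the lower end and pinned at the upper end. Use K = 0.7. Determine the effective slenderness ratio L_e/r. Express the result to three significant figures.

λ ≈ 178

For a solid circle r = d/4 = 98.8/4 = 24.70 mm
L_e = K·L = 0.7 × 6.29 m = 4.403 m = 4403.0 mm
λ = L_e / r_min = 4403.0 / 24.70 = 178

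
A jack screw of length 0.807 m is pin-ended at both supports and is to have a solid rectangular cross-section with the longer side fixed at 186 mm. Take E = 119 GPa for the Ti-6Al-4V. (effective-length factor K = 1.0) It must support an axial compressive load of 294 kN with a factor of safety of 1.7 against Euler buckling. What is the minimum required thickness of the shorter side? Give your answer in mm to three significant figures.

b ≈ 26.1 mm

Required P_cr = n·P = 1.7 × 294 = 499.8 kN
L_e = K·L = 1 × 0.807 = 0.8070 m
Required I = P_cr·L_e²/(π²E) = 4.998×10^5 × 0.8070² / (π² × 1.19×10^11) = 2.771×10^-7 m⁴
I_req = 2.771×10^5 mm⁴
Rectangle, weak axis: I_min = h·b³/12 with h = 186 mm fixed  ⇒  b = (12I/h)^(1/3) = 26.1 mm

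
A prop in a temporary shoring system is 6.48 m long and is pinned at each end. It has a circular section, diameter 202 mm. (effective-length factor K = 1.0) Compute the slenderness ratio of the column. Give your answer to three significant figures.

For a solid circle r = d/4 = 202/4 = 50.50 mm
L_e = K·L = 1 × 6.48 m = 6.480 m = 6480.0 mm
λ = L_e / r_min = 6480.0 / 50.50 = 128

λ ≈ 128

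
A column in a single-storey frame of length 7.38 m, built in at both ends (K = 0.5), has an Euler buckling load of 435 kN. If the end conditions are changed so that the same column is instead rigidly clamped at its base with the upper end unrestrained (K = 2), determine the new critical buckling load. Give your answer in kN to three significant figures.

P_cr ≈ 27.2 kN

P_cr ∝ 1/K², so P_cr,new = P_cr,old × (K_old/K_new)² = 435 × (0.5/2)²
= 435 × 0.06250 = 27.2 kN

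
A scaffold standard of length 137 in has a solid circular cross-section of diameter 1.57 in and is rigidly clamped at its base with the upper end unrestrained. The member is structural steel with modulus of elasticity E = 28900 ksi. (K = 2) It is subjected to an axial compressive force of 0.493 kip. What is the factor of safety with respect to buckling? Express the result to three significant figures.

n ≈ 2.30

I = πd⁴/64 = π×1.57⁴/64 = 0.2982 in⁴
Effective length L_e = K·L = 2 × 137 = 274.0 in
P_cr = π²EI / L_e² = π² × 28900×10³ × 0.2982 / 274.0² = 1.133×10^3 lb
Factor of safety n = P_cr / P = 1.1331 / 0.493 = 2.30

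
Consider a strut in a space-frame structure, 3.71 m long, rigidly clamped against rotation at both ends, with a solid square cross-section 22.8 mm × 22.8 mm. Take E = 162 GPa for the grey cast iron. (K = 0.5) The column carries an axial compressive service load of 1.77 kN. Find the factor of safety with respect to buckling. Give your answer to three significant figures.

n ≈ 5.91

I = a⁴/12 = 22.8⁴/12 = 2.252×10^4 mm⁴
I = 2.252×10^4 mm⁴ = 2.252×10^-8 m⁴
Effective length L_e = K·L = 0.5 × 3.71 = 1.855 m
P_cr = π²EI / L_e² = π² × 162×10⁹ × 2.252×10^-8 / 1.855² = 1.046×10^4 N
Factor of safety n = P_cr / P = 10.464 / 1.77 = 5.91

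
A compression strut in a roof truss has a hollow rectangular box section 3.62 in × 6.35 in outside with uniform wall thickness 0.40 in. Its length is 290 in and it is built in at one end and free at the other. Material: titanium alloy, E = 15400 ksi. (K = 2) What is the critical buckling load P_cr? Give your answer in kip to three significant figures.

Inner dimensions: h_i = 6.35 − 2×0.40 = 5.550 in, b_i = 3.62 − 2×0.40 = 2.820 in
Weak-axis I_min = (h_o·b_o³ − h_i·b_i³)/12 with b_o = 3.62, b_i = 2.820 in (shorter outer/inner sides).
I_min = (6.35×3.62³ − 5.550×2.820³)/12 = 14.73 in⁴
Effective length L_e = K·L = 2 × 290 = 580.0 in
P_cr = π²EI / L_e² = π² × 15400×10³ × 14.73 / 580.0² = 6.656×10^3 lb

P_cr ≈ 6.66 kip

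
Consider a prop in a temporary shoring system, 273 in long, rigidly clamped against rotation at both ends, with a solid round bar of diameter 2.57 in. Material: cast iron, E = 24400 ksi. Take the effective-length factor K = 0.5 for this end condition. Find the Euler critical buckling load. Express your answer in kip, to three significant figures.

I = πd⁴/64 = π×2.57⁴/64 = 2.141 in⁴
Effective length L_e = K·L = 0.5 × 273 = 136.5 in
P_cr = π²EI / L_e² = π² × 24400×10³ × 2.141 / 136.5² = 2.768×10^4 lb

P_cr ≈ 27.7 kip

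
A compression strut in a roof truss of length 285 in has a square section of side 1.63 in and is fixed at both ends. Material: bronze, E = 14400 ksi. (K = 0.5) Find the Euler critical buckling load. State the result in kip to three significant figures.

I = a⁴/12 = 1.63⁴/12 = 0.5883 in⁴
Effective length L_e = K·L = 0.5 × 285 = 142.5 in
P_cr = π²EI / L_e² = π² × 14400×10³ × 0.5883 / 142.5² = 4.117×10^3 lb

P_cr ≈ 4.12 kip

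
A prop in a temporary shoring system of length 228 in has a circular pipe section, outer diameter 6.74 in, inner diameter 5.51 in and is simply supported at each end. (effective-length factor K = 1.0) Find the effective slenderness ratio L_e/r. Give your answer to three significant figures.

λ ≈ 105

d_o = 6.74 in, d_i = 5.51 in
I = π(d_o⁴ − d_i⁴)/64 = π(6.74⁴ − 5.510⁴)/64 = 56.05 in⁴
A = 11.83 in²;  r_min = √(I/A) = √(56.05/11.83) = 2.176 in
L_e = K·L = 1 × 228 = 228.0 in
λ = L_e / r_min = 228.00 / 2.176 = 105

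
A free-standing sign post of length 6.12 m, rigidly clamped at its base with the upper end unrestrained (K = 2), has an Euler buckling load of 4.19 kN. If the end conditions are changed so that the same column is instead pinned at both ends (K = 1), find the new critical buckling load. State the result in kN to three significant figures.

P_cr ∝ 1/K², so P_cr,new = P_cr,old × (K_old/K_new)² = 4.19 × (2/1)²
= 4.19 × 4.000 = 16.8 kN

P_cr ≈ 16.8 kN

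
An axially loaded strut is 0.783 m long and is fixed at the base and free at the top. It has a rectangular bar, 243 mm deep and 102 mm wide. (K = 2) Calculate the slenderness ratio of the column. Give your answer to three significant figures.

Buckling occurs about the weak axis: I_min = h·b³/12 with b = 102 mm (the shorter side).
I_min = 243×102³/12 = 2.149×10^7 mm⁴
A = 2.479×10^4 mm²;  r_min = √(I/A) = √(2.149×10^7/2.479×10^4) = 29.44 mm
L_e = K·L = 2 × 0.783 m = 1.566 m = 1566.0 mm
λ = L_e / r_min = 1566.0 / 29.44 = 53.2

λ ≈ 53.2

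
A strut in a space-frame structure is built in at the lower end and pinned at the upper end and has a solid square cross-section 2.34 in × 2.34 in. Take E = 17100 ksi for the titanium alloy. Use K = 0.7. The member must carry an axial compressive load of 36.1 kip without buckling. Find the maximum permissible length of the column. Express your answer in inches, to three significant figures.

I = a⁴/12 = 2.34⁴/12 = 2.499 in⁴
At the buckling limit P_cr = P = 3.610×10^4 lb
From P_cr = π²EI/(K·L)²:  L = (1/K)·√(π²EI/P_cr) = (1/0.7)·√(π²×1.71×10^7×2.499/3.610×10^4)
L = 154 in

L_max ≈ 154 in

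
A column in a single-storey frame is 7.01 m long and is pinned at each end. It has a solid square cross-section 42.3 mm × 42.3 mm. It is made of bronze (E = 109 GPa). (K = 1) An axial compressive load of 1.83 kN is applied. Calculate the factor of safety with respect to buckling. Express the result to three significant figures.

n ≈ 3.19

I = a⁴/12 = 42.3⁴/12 = 2.668×10^5 mm⁴
I = 2.668×10^5 mm⁴ = 2.668×10^-7 m⁴
Effective length L_e = K·L = 1 × 7.01 = 7.010 m
P_cr = π²EI / L_e² = π² × 109×10⁹ × 2.668×10^-7 / 7.010² = 5.841×10^3 N
Factor of safety n = P_cr / P = 5.8408 / 1.83 = 3.19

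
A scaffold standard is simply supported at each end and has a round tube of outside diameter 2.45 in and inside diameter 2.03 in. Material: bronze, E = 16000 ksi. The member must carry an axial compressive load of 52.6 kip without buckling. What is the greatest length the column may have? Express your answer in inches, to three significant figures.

d_o = 2.45 in, d_i = 2.03 in
I = π(d_o⁴ − d_i⁴)/64 = π(2.45⁴ − 2.030⁴)/64 = 0.9350 in⁴
At the buckling limit P_cr = P = 5.260×10^4 lb
From P_cr = π²EI/(K·L)²:  L = (1/K)·√(π²EI/P_cr) = (1/1)·√(π²×1.60×10^7×0.9350/5.260×10^4)
L = 53.0 in

L_max ≈ 53.0 in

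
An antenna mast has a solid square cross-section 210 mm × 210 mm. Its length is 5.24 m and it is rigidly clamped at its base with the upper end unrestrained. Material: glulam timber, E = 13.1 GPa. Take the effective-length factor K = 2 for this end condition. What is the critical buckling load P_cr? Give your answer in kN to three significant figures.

I = a⁴/12 = 210⁴/12 = 1.621×10^8 mm⁴
I = 1.621×10^8 mm⁴ = 1.621×10^-4 m⁴
Effective length L_e = K·L = 2 × 5.24 = 10.48 m
P_cr = π²EI / L_e² = π² × 13.1×10⁹ × 1.621×10^-4 / 10.48² = 1.908×10^5 N

P_cr ≈ 191 kN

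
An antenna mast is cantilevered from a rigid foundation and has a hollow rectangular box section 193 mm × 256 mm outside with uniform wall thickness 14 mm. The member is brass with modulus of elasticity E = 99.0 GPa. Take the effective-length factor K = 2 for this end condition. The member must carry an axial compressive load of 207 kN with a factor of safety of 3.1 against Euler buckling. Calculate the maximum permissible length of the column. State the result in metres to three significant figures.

Inner dimensions: h_i = 256 − 2×14 = 228.0 mm, b_i = 193 − 2×14 = 165.0 mm
Weak-axis I_min = (h_o·b_o³ − h_i·b_i³)/12 with b_o = 193, b_i = 165.0 mm (shorter outer/inner sides).
I_min = (256×193³ − 228.0×165.0³)/12 = 6.802×10^7 mm⁴
I = 6.802×10^-5 m⁴
Required critical load P_cr = n·P = 3.1 × 207 = 641.7 kN = 6.417×10^5 N
From P_cr = π²EI/(K·L)²:  L = (1/K)·√(π²EI/P_cr) = (1/2)·√(π²×9.90×10^10×6.802×10^-5/6.417×10^5)
L = 5.09 m

L_max ≈ 5.09 m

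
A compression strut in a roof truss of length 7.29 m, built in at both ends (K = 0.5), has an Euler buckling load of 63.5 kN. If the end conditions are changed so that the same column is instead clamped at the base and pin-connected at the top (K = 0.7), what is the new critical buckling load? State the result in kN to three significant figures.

P_cr ∝ 1/K², so P_cr,new = P_cr,old × (K_old/K_new)² = 63.5 × (0.5/0.7)²
= 63.5 × 0.5102 = 32.4 kN

P_cr ≈ 32.4 kN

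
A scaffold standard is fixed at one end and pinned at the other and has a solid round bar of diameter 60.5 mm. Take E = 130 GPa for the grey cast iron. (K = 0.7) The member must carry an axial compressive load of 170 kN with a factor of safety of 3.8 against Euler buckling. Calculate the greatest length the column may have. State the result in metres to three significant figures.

L_max ≈ 1.63 m

I = πd⁴/64 = π×60.5⁴/64 = 6.576×10^5 mm⁴
I = 6.576×10^-7 m⁴
Required critical load P_cr = n·P = 3.8 × 170 = 646.0 kN = 6.460×10^5 N
From P_cr = π²EI/(K·L)²:  L = (1/K)·√(π²EI/P_cr) = (1/0.7)·√(π²×1.30×10^11×6.576×10^-7/6.460×10^5)
L = 1.63 m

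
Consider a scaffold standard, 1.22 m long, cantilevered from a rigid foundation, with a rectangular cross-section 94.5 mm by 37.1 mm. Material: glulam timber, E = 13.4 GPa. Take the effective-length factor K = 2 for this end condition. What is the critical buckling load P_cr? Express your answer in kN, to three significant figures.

Buckling occurs about the weak axis: I_min = h·b³/12 with b = 37.1 mm (the shorter side).
I_min = 94.5×37.1³/12 = 4.021×10^5 mm⁴
I = 4.021×10^5 mm⁴ = 4.021×10^-7 m⁴
Effective length L_e = K·L = 2 × 1.22 = 2.440 m
P_cr = π²EI / L_e² = π² × 13.4×10⁹ × 4.021×10^-7 / 2.440² = 8.933×10^3 N

P_cr ≈ 8.93 kN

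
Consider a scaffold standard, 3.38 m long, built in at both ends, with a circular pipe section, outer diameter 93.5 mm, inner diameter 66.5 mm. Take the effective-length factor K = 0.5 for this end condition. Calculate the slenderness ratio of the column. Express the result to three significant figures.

λ ≈ 58.9

d_o = 93.5 mm, d_i = 66.5 mm
I = π(d_o⁴ − d_i⁴)/64 = π(93.5⁴ − 66.50⁴)/64 = 2.792×10^6 mm⁴
A = 3.393×10^3 mm²;  r_min = √(I/A) = √(2.792×10^6/3.393×10^3) = 28.68 mm
L_e = K·L = 0.5 × 3.38 m = 1.690 m = 1690.0 mm
λ = L_e / r_min = 1690.0 / 28.68 = 58.9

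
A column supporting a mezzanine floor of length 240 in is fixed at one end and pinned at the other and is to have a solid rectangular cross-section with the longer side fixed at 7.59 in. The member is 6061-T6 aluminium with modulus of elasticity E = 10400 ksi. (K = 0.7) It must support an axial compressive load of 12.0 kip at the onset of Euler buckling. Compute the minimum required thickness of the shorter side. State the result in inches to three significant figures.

b ≈ 1.73 in

L_e = K·L = 0.7 × 240 = 168.0 in
Required I = P_cr·L_e²/(π²E) = 1.200×10^4 × 168.0² / (π² × 1.04×10^7) = 3.300 in⁴
Rectangle, weak axis: I_min = h·b³/12 with h = 7.59 in fixed  ⇒  b = (12I/h)^(1/3) = 1.73 in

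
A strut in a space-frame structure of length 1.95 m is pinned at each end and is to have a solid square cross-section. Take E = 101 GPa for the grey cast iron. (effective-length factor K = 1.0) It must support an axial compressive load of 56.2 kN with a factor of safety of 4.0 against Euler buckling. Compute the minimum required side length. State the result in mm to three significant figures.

Required P_cr = n·P = 4.0 × 56.2 = 224.8 kN
L_e = K·L = 1 × 1.95 = 1.950 m
Required I = P_cr·L_e²/(π²E) = 2.248×10^5 × 1.950² / (π² × 1.01×10^11) = 8.575×10^-7 m⁴
I_req = 8.575×10^5 mm⁴
Solid square: I = a⁴/12  ⇒  a = (12I)^(1/4) = (12×8.575×10^5)^(1/4) = 56.6 mm

a ≈ 56.6 mm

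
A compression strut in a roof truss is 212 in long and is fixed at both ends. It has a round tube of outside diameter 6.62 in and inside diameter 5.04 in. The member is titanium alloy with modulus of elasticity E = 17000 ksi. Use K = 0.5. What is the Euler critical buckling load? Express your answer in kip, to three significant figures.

d_o = 6.62 in, d_i = 5.04 in
I = π(d_o⁴ − d_i⁴)/64 = π(6.62⁴ − 5.040⁴)/64 = 62.60 in⁴
Effective length L_e = K·L = 0.5 × 212 = 106.0 in
P_cr = π²EI / L_e² = π² × 17000×10³ × 62.60 / 106.0² = 9.348×10^5 lb

P_cr ≈ 935 kip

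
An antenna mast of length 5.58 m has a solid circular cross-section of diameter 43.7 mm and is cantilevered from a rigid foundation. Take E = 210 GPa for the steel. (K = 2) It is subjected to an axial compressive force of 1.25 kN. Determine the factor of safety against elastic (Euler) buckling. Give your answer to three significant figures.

n ≈ 2.38

I = πd⁴/64 = π×43.7⁴/64 = 1.790×10^5 mm⁴
I = 1.790×10^5 mm⁴ = 1.790×10^-7 m⁴
Effective length L_e = K·L = 2 × 5.58 = 11.16 m
P_cr = π²EI / L_e² = π² × 210×10⁹ × 1.790×10^-7 / 11.16² = 2.979×10^3 N
Factor of safety n = P_cr / P = 2.9791 / 1.25 = 2.38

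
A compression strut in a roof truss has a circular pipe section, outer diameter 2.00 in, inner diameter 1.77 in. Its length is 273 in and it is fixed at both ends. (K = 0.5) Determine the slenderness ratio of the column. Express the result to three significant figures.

λ ≈ 204

d_o = 2.00 in, d_i = 1.77 in
I = π(d_o⁴ − d_i⁴)/64 = π(2.00⁴ − 1.770⁴)/64 = 0.3036 in⁴
A = 0.6810 in²;  r_min = √(I/A) = √(0.3036/0.6810) = 0.6677 in
L_e = K·L = 0.5 × 273 = 136.5 in
λ = L_e / r_min = 136.50 / 0.6677 = 204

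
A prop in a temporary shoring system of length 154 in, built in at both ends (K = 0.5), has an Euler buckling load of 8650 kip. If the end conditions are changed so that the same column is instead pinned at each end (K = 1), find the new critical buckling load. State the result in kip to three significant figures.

P_cr ≈ 2160 kip

P_cr ∝ 1/K², so P_cr,new = P_cr,old × (K_old/K_new)² = 8650 × (0.5/1)²
= 8650 × 0.2500 = 2160 kip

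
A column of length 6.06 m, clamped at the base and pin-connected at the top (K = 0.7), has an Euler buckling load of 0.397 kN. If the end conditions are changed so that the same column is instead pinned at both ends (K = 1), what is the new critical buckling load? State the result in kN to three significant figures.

P_cr ∝ 1/K², so P_cr,new = P_cr,old × (K_old/K_new)² = 0.397 × (0.7/1)²
= 0.397 × 0.4900 = 0.195 kN

P_cr ≈ 0.195 kN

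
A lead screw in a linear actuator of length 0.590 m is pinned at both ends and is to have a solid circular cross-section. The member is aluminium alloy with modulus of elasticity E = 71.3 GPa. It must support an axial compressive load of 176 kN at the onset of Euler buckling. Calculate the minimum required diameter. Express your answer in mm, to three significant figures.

L_e = K·L = 1 × 0.590 = 0.5900 m
Required I = P_cr·L_e²/(π²E) = 1.760×10^5 × 0.5900² / (π² × 7.13×10^10) = 8.706×10^-8 m⁴
I_req = 8.706×10^4 mm⁴
Solid circle: I = πd⁴/64  ⇒  d = (64I/π)^(1/4) = (64×8.706×10^4/π)^(1/4) = 36.5 mm

d ≈ 36.5 mm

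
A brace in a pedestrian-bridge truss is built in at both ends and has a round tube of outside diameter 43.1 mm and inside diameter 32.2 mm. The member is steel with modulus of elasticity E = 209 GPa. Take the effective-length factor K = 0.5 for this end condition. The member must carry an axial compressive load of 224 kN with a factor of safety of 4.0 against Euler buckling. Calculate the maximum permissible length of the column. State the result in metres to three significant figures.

d_o = 43.1 mm, d_i = 32.2 mm
I = π(d_o⁴ − d_i⁴)/64 = π(43.1⁴ − 32.20⁴)/64 = 1.166×10^5 mm⁴
I = 1.166×10^-7 m⁴
Required critical load P_cr = n·P = 4.0 × 224 = 896.0 kN = 8.960×10^5 N
From P_cr = π²EI/(K·L)²:  L = (1/K)·√(π²EI/P_cr) = (1/0.5)·√(π²×2.09×10^11×1.166×10^-7/8.960×10^5)
L = 1.04 m

L_max ≈ 1.04 m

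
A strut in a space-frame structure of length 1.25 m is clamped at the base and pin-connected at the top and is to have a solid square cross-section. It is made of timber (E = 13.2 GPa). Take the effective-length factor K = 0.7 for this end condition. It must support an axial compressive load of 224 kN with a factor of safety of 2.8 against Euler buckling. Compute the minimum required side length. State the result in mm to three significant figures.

Required P_cr = n·P = 2.8 × 224 = 627.2 kN
L_e = K·L = 0.7 × 1.25 = 0.8750 m
Required I = P_cr·L_e²/(π²E) = 6.272×10^5 × 0.8750² / (π² × 1.32×10^10) = 3.686×10^-6 m⁴
I_req = 3.686×10^6 mm⁴
Solid square: I = a⁴/12  ⇒  a = (12I)^(1/4) = (12×3.686×10^6)^(1/4) = 81.6 mm

a ≈ 81.6 mm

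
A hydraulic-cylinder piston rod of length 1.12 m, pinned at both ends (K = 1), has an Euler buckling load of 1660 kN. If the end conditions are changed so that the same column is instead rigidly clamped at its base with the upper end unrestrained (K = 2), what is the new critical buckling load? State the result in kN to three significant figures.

P_cr ≈ 415 kN

P_cr ∝ 1/K², so P_cr,new = P_cr,old × (K_old/K_new)² = 1660 × (1/2)²
= 1660 × 0.2500 = 415 kN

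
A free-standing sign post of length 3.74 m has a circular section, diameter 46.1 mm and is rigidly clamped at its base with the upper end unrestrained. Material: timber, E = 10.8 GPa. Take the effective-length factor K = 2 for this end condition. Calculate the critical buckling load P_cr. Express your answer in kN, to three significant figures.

I = πd⁴/64 = π×46.1⁴/64 = 2.217×10^5 mm⁴
I = 2.217×10^5 mm⁴ = 2.217×10^-7 m⁴
Effective length L_e = K·L = 2 × 3.74 = 7.480 m
P_cr = π²EI / L_e² = π² × 10.8×10⁹ × 2.217×10^-7 / 7.480² = 422.4 N

P_cr ≈ 0.422 kN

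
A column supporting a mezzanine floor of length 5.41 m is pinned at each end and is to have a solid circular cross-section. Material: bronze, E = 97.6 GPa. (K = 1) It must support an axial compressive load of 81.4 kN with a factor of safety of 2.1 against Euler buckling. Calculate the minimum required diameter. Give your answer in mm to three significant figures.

Required P_cr = n·P = 2.1 × 81.4 = 170.9 kN
L_e = K·L = 1 × 5.41 = 5.410 m
Required I = P_cr·L_e²/(π²E) = 1.709×10^5 × 5.410² / (π² × 9.76×10^10) = 5.194×10^-6 m⁴
I_req = 5.194×10^6 mm⁴
Solid circle: I = πd⁴/64  ⇒  d = (64I/π)^(1/4) = (64×5.194×10^6/π)^(1/4) = 101 mm

d ≈ 101 mm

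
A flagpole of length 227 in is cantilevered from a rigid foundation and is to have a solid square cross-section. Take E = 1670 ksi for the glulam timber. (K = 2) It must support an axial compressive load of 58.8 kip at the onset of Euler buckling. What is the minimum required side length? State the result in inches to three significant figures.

a ≈ 9.69 in

L_e = K·L = 2 × 227 = 454.0 in
Required I = P_cr·L_e²/(π²E) = 5.880×10^4 × 454.0² / (π² × 1.67×10^6) = 735.3 in⁴
Solid square: I = a⁴/12  ⇒  a = (12I)^(1/4) = (12×735.3)^(1/4) = 9.69 in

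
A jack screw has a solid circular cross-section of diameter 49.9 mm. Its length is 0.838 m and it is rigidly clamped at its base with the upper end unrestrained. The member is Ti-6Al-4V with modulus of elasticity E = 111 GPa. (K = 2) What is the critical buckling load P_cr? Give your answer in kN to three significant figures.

I = πd⁴/64 = π×49.9⁴/64 = 3.043×10^5 mm⁴
I = 3.043×10^5 mm⁴ = 3.043×10^-7 m⁴
Effective length L_e = K·L = 2 × 0.838 = 1.676 m
P_cr = π²EI / L_e² = π² × 111×10⁹ × 3.043×10^-7 / 1.676² = 1.187×10^5 N

P_cr ≈ 119 kN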